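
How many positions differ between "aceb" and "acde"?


Comparing "aceb" and "acde" position by position:
  Position 0: 'a' vs 'a' => same
  Position 1: 'c' vs 'c' => same
  Position 2: 'e' vs 'd' => DIFFER
  Position 3: 'b' vs 'e' => DIFFER
Positions that differ: 2

2


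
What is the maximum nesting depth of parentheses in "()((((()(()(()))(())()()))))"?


Input: "()((((()(()(()))(())()()))))"
Tracking depth:
  Position 0 '(': depth becomes 1
  Position 1 ')': depth becomes 0
  Position 2 '(': depth becomes 1
  Position 3 '(': depth becomes 2
  Position 4 '(': depth becomes 3
  Position 5 '(': depth becomes 4
  Position 6 '(': depth becomes 5
  Position 7 ')': depth becomes 4
  Position 8 '(': depth becomes 5
  Position 9 '(': depth becomes 6
  Position 10 ')': depth becomes 5
  Position 11 '(': depth becomes 6
  Position 12 '(': depth becomes 7
  Position 13 ')': depth becomes 6
  Position 14 ')': depth becomes 5
  Position 15 ')': depth becomes 4
  Position 16 '(': depth becomes 5
  Position 17 '(': depth becomes 6
  Position 18 ')': depth becomes 5
  Position 19 ')': depth becomes 4
  Position 20 '(': depth becomes 5
  Position 21 ')': depth becomes 4
  Position 22 '(': depth becomes 5
  Position 23 ')': depth becomes 4
  Position 24 ')': depth becomes 3
  Position 25 ')': depth becomes 2
  Position 26 ')': depth becomes 1
  Position 27 ')': depth becomes 0
Maximum depth reached: 7

7


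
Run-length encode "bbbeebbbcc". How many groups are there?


Input: bbbeebbbcc
Scanning for consecutive runs:
  Group 1: 'b' x 3 (positions 0-2)
  Group 2: 'e' x 2 (positions 3-4)
  Group 3: 'b' x 3 (positions 5-7)
  Group 4: 'c' x 2 (positions 8-9)
Total groups: 4

4


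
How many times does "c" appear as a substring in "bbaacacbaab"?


Searching for "c" in "bbaacacbaab"
Scanning each position:
  Position 0: "b" => no
  Position 1: "b" => no
  Position 2: "a" => no
  Position 3: "a" => no
  Position 4: "c" => MATCH
  Position 5: "a" => no
  Position 6: "c" => MATCH
  Position 7: "b" => no
  Position 8: "a" => no
  Position 9: "a" => no
  Position 10: "b" => no
Total occurrences: 2

2


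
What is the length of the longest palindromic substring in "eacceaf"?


Input: "eacceaf"
Checking substrings for palindromes:
  [2:4] "cc" (len 2) => palindrome
Longest palindromic substring: "cc" with length 2

2


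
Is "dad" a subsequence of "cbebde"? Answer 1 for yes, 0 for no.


Check if "dad" is a subsequence of "cbebde"
Greedy scan:
  Position 0 ('c'): no match needed
  Position 1 ('b'): no match needed
  Position 2 ('e'): no match needed
  Position 3 ('b'): no match needed
  Position 4 ('d'): matches sub[0] = 'd'
  Position 5 ('e'): no match needed
Only matched 1/3 characters => not a subsequence

0


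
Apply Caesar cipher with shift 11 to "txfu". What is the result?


Caesar cipher: shift "txfu" by 11
  't' (pos 19) + 11 = pos 4 = 'e'
  'x' (pos 23) + 11 = pos 8 = 'i'
  'f' (pos 5) + 11 = pos 16 = 'q'
  'u' (pos 20) + 11 = pos 5 = 'f'
Result: eiqf

eiqf


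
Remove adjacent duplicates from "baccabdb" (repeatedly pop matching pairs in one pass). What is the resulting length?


Input: baccabdb
Stack-based adjacent duplicate removal:
  Read 'b': push. Stack: b
  Read 'a': push. Stack: ba
  Read 'c': push. Stack: bac
  Read 'c': matches stack top 'c' => pop. Stack: ba
  Read 'a': matches stack top 'a' => pop. Stack: b
  Read 'b': matches stack top 'b' => pop. Stack: (empty)
  Read 'd': push. Stack: d
  Read 'b': push. Stack: db
Final stack: "db" (length 2)

2


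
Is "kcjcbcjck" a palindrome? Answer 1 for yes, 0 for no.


Input: kcjcbcjck
Reversed: kcjcbcjck
  Compare pos 0 ('k') with pos 8 ('k'): match
  Compare pos 1 ('c') with pos 7 ('c'): match
  Compare pos 2 ('j') with pos 6 ('j'): match
  Compare pos 3 ('c') with pos 5 ('c'): match
Result: palindrome

1


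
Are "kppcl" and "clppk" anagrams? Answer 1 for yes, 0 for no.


Strings: "kppcl", "clppk"
Sorted first:  cklpp
Sorted second: cklpp
Sorted forms match => anagrams

1


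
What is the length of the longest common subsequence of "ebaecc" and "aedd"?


LCS of "ebaecc" and "aedd"
DP table:
           a    e    d    d
      0    0    0    0    0
  e   0    0    1    1    1
  b   0    0    1    1    1
  a   0    1    1    1    1
  e   0    1    2    2    2
  c   0    1    2    2    2
  c   0    1    2    2    2
LCS length = dp[6][4] = 2

2


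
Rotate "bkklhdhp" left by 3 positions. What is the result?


Input: "bkklhdhp", rotate left by 3
First 3 characters: "bkk"
Remaining characters: "lhdhp"
Concatenate remaining + first: "lhdhp" + "bkk" = "lhdhpbkk"

lhdhpbkk


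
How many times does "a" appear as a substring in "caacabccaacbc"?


Searching for "a" in "caacabccaacbc"
Scanning each position:
  Position 0: "c" => no
  Position 1: "a" => MATCH
  Position 2: "a" => MATCH
  Position 3: "c" => no
  Position 4: "a" => MATCH
  Position 5: "b" => no
  Position 6: "c" => no
  Position 7: "c" => no
  Position 8: "a" => MATCH
  Position 9: "a" => MATCH
  Position 10: "c" => no
  Position 11: "b" => no
  Position 12: "c" => no
Total occurrences: 5

5


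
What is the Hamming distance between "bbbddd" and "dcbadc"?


Comparing "bbbddd" and "dcbadc" position by position:
  Position 0: 'b' vs 'd' => differ
  Position 1: 'b' vs 'c' => differ
  Position 2: 'b' vs 'b' => same
  Position 3: 'd' vs 'a' => differ
  Position 4: 'd' vs 'd' => same
  Position 5: 'd' vs 'c' => differ
Total differences (Hamming distance): 4

4


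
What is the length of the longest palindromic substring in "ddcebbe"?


Input: "ddcebbe"
Checking substrings for palindromes:
  [3:7] "ebbe" (len 4) => palindrome
  [0:2] "dd" (len 2) => palindrome
  [4:6] "bb" (len 2) => palindrome
Longest palindromic substring: "ebbe" with length 4

4


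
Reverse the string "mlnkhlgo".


Input: mlnkhlgo
Reading characters right to left:
  Position 7: 'o'
  Position 6: 'g'
  Position 5: 'l'
  Position 4: 'h'
  Position 3: 'k'
  Position 2: 'n'
  Position 1: 'l'
  Position 0: 'm'
Reversed: oglhknlm

oglhknlm


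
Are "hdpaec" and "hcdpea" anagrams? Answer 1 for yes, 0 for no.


Strings: "hdpaec", "hcdpea"
Sorted first:  acdehp
Sorted second: acdehp
Sorted forms match => anagrams

1


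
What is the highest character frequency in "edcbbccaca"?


Input: edcbbccaca
Character counts:
  'a': 2
  'b': 2
  'c': 4
  'd': 1
  'e': 1
Maximum frequency: 4

4


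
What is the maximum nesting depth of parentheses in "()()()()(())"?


Input: "()()()()(())"
Tracking depth:
  Position 0 '(': depth becomes 1
  Position 1 ')': depth becomes 0
  Position 2 '(': depth becomes 1
  Position 3 ')': depth becomes 0
  Position 4 '(': depth becomes 1
  Position 5 ')': depth becomes 0
  Position 6 '(': depth becomes 1
  Position 7 ')': depth becomes 0
  Position 8 '(': depth becomes 1
  Position 9 '(': depth becomes 2
  Position 10 ')': depth becomes 1
  Position 11 ')': depth becomes 0
Maximum depth reached: 2

2


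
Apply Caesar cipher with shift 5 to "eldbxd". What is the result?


Caesar cipher: shift "eldbxd" by 5
  'e' (pos 4) + 5 = pos 9 = 'j'
  'l' (pos 11) + 5 = pos 16 = 'q'
  'd' (pos 3) + 5 = pos 8 = 'i'
  'b' (pos 1) + 5 = pos 6 = 'g'
  'x' (pos 23) + 5 = pos 2 = 'c'
  'd' (pos 3) + 5 = pos 8 = 'i'
Result: jqigci

jqigci


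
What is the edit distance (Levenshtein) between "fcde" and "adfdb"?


Computing edit distance: "fcde" -> "adfdb"
DP table:
           a    d    f    d    b
      0    1    2    3    4    5
  f   1    1    2    2    3    4
  c   2    2    2    3    3    4
  d   3    3    2    3    3    4
  e   4    4    3    3    4    4
Edit distance = dp[4][5] = 4

4


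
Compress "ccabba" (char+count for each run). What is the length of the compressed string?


Input: ccabba
Runs:
  'c' x 2 => "c2"
  'a' x 1 => "a1"
  'b' x 2 => "b2"
  'a' x 1 => "a1"
Compressed: "c2a1b2a1"
Compressed length: 8

8


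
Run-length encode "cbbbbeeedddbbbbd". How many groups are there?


Input: cbbbbeeedddbbbbd
Scanning for consecutive runs:
  Group 1: 'c' x 1 (positions 0-0)
  Group 2: 'b' x 4 (positions 1-4)
  Group 3: 'e' x 3 (positions 5-7)
  Group 4: 'd' x 3 (positions 8-10)
  Group 5: 'b' x 4 (positions 11-14)
  Group 6: 'd' x 1 (positions 15-15)
Total groups: 6

6


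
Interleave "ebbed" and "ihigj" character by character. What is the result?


Interleaving "ebbed" and "ihigj":
  Position 0: 'e' from first, 'i' from second => "ei"
  Position 1: 'b' from first, 'h' from second => "bh"
  Position 2: 'b' from first, 'i' from second => "bi"
  Position 3: 'e' from first, 'g' from second => "eg"
  Position 4: 'd' from first, 'j' from second => "dj"
Result: eibhbiegdj

eibhbiegdj


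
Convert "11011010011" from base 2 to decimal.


Input: "11011010011" in base 2
Positional expansion:
  Digit '1' (value 1) x 2^10 = 1024
  Digit '1' (value 1) x 2^9 = 512
  Digit '0' (value 0) x 2^8 = 0
  Digit '1' (value 1) x 2^7 = 128
  Digit '1' (value 1) x 2^6 = 64
  Digit '0' (value 0) x 2^5 = 0
  Digit '1' (value 1) x 2^4 = 16
  Digit '0' (value 0) x 2^3 = 0
  Digit '0' (value 0) x 2^2 = 0
  Digit '1' (value 1) x 2^1 = 2
  Digit '1' (value 1) x 2^0 = 1
Sum = 1747

1747


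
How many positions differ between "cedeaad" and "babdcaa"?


Comparing "cedeaad" and "babdcaa" position by position:
  Position 0: 'c' vs 'b' => DIFFER
  Position 1: 'e' vs 'a' => DIFFER
  Position 2: 'd' vs 'b' => DIFFER
  Position 3: 'e' vs 'd' => DIFFER
  Position 4: 'a' vs 'c' => DIFFER
  Position 5: 'a' vs 'a' => same
  Position 6: 'd' vs 'a' => DIFFER
Positions that differ: 6

6


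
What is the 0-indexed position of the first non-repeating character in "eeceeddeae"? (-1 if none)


Input: eeceeddeae
Character frequencies:
  'a': 1
  'c': 1
  'd': 2
  'e': 6
Scanning left to right for freq == 1:
  Position 0 ('e'): freq=6, skip
  Position 1 ('e'): freq=6, skip
  Position 2 ('c'): unique! => answer = 2

2


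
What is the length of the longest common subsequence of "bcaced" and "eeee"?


LCS of "bcaced" and "eeee"
DP table:
           e    e    e    e
      0    0    0    0    0
  b   0    0    0    0    0
  c   0    0    0    0    0
  a   0    0    0    0    0
  c   0    0    0    0    0
  e   0    1    1    1    1
  d   0    1    1    1    1
LCS length = dp[6][4] = 1

1


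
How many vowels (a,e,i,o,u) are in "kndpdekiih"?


Input: kndpdekiih
Checking each character:
  'k' at position 0: consonant
  'n' at position 1: consonant
  'd' at position 2: consonant
  'p' at position 3: consonant
  'd' at position 4: consonant
  'e' at position 5: vowel (running total: 1)
  'k' at position 6: consonant
  'i' at position 7: vowel (running total: 2)
  'i' at position 8: vowel (running total: 3)
  'h' at position 9: consonant
Total vowels: 3

3


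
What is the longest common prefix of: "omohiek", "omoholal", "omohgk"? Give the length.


Words: omohiek, omoholal, omohgk
  Position 0: all 'o' => match
  Position 1: all 'm' => match
  Position 2: all 'o' => match
  Position 3: all 'h' => match
  Position 4: ('i', 'o', 'g') => mismatch, stop
LCP = "omoh" (length 4)

4


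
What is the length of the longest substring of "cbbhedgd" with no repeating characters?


Input: "cbbhedgd"
Sliding window (track last position of each char):
  Position 0 ('c'): window [0,0] length 1 -- new best
  Position 1 ('b'): window [0,1] length 2 -- new best
  Position 2 ('b'): repeat (last at 1), move window start to 2
  Position 2 ('b'): window [2,2] length 1
  Position 3 ('h'): window [2,3] length 2
  Position 4 ('e'): window [2,4] length 3 -- new best
  Position 5 ('d'): window [2,5] length 4 -- new best
  Position 6 ('g'): window [2,6] length 5 -- new best
  Position 7 ('d'): repeat (last at 5), move window start to 6
  Position 7 ('d'): window [6,7] length 2
Longest substring with no repeats: "bhedg" with length 5

5


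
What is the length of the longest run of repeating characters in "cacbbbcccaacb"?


Input: "cacbbbcccaacb"
Scanning for longest run:
  Position 1 ('a'): new char, reset run to 1
  Position 2 ('c'): new char, reset run to 1
  Position 3 ('b'): new char, reset run to 1
  Position 4 ('b'): continues run of 'b', length=2
  Position 5 ('b'): continues run of 'b', length=3
  Position 6 ('c'): new char, reset run to 1
  Position 7 ('c'): continues run of 'c', length=2
  Position 8 ('c'): continues run of 'c', length=3
  Position 9 ('a'): new char, reset run to 1
  Position 10 ('a'): continues run of 'a', length=2
  Position 11 ('c'): new char, reset run to 1
  Position 12 ('b'): new char, reset run to 1
Longest run: 'b' with length 3

3


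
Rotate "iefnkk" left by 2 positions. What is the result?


Input: "iefnkk", rotate left by 2
First 2 characters: "ie"
Remaining characters: "fnkk"
Concatenate remaining + first: "fnkk" + "ie" = "fnkkie"

fnkkie


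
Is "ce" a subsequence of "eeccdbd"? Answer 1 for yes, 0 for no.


Check if "ce" is a subsequence of "eeccdbd"
Greedy scan:
  Position 0 ('e'): no match needed
  Position 1 ('e'): no match needed
  Position 2 ('c'): matches sub[0] = 'c'
  Position 3 ('c'): no match needed
  Position 4 ('d'): no match needed
  Position 5 ('b'): no match needed
  Position 6 ('d'): no match needed
Only matched 1/2 characters => not a subsequence

0


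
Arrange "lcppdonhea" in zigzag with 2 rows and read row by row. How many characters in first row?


Zigzag "lcppdonhea" into 2 rows:
Placing characters:
  'l' => row 0
  'c' => row 1
  'p' => row 0
  'p' => row 1
  'd' => row 0
  'o' => row 1
  'n' => row 0
  'h' => row 1
  'e' => row 0
  'a' => row 1
Rows:
  Row 0: "lpdne"
  Row 1: "cpoha"
First row length: 5

5


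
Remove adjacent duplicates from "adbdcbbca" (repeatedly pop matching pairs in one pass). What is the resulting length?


Input: adbdcbbca
Stack-based adjacent duplicate removal:
  Read 'a': push. Stack: a
  Read 'd': push. Stack: ad
  Read 'b': push. Stack: adb
  Read 'd': push. Stack: adbd
  Read 'c': push. Stack: adbdc
  Read 'b': push. Stack: adbdcb
  Read 'b': matches stack top 'b' => pop. Stack: adbdc
  Read 'c': matches stack top 'c' => pop. Stack: adbd
  Read 'a': push. Stack: adbda
Final stack: "adbda" (length 5)

5


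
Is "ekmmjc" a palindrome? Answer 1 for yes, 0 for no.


Input: ekmmjc
Reversed: cjmmke
  Compare pos 0 ('e') with pos 5 ('c'): MISMATCH
  Compare pos 1 ('k') with pos 4 ('j'): MISMATCH
  Compare pos 2 ('m') with pos 3 ('m'): match
Result: not a palindrome

0


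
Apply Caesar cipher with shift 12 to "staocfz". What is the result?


Caesar cipher: shift "staocfz" by 12
  's' (pos 18) + 12 = pos 4 = 'e'
  't' (pos 19) + 12 = pos 5 = 'f'
  'a' (pos 0) + 12 = pos 12 = 'm'
  'o' (pos 14) + 12 = pos 0 = 'a'
  'c' (pos 2) + 12 = pos 14 = 'o'
  'f' (pos 5) + 12 = pos 17 = 'r'
  'z' (pos 25) + 12 = pos 11 = 'l'
Result: efmaorl

efmaorl


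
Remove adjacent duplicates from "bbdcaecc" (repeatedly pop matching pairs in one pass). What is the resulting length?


Input: bbdcaecc
Stack-based adjacent duplicate removal:
  Read 'b': push. Stack: b
  Read 'b': matches stack top 'b' => pop. Stack: (empty)
  Read 'd': push. Stack: d
  Read 'c': push. Stack: dc
  Read 'a': push. Stack: dca
  Read 'e': push. Stack: dcae
  Read 'c': push. Stack: dcaec
  Read 'c': matches stack top 'c' => pop. Stack: dcae
Final stack: "dcae" (length 4)

4


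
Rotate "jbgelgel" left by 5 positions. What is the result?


Input: "jbgelgel", rotate left by 5
First 5 characters: "jbgel"
Remaining characters: "gel"
Concatenate remaining + first: "gel" + "jbgel" = "geljbgel"

geljbgel


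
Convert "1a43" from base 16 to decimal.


Input: "1a43" in base 16
Positional expansion:
  Digit '1' (value 1) x 16^3 = 4096
  Digit 'a' (value 10) x 16^2 = 2560
  Digit '4' (value 4) x 16^1 = 64
  Digit '3' (value 3) x 16^0 = 3
Sum = 6723

6723


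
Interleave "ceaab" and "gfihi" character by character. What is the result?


Interleaving "ceaab" and "gfihi":
  Position 0: 'c' from first, 'g' from second => "cg"
  Position 1: 'e' from first, 'f' from second => "ef"
  Position 2: 'a' from first, 'i' from second => "ai"
  Position 3: 'a' from first, 'h' from second => "ah"
  Position 4: 'b' from first, 'i' from second => "bi"
Result: cgefaiahbi

cgefaiahbi


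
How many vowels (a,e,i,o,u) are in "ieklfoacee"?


Input: ieklfoacee
Checking each character:
  'i' at position 0: vowel (running total: 1)
  'e' at position 1: vowel (running total: 2)
  'k' at position 2: consonant
  'l' at position 3: consonant
  'f' at position 4: consonant
  'o' at position 5: vowel (running total: 3)
  'a' at position 6: vowel (running total: 4)
  'c' at position 7: consonant
  'e' at position 8: vowel (running total: 5)
  'e' at position 9: vowel (running total: 6)
Total vowels: 6

6


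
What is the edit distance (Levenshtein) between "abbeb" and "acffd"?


Computing edit distance: "abbeb" -> "acffd"
DP table:
           a    c    f    f    d
      0    1    2    3    4    5
  a   1    0    1    2    3    4
  b   2    1    1    2    3    4
  b   3    2    2    2    3    4
  e   4    3    3    3    3    4
  b   5    4    4    4    4    4
Edit distance = dp[5][5] = 4

4


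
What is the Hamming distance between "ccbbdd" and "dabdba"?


Comparing "ccbbdd" and "dabdba" position by position:
  Position 0: 'c' vs 'd' => differ
  Position 1: 'c' vs 'a' => differ
  Position 2: 'b' vs 'b' => same
  Position 3: 'b' vs 'd' => differ
  Position 4: 'd' vs 'b' => differ
  Position 5: 'd' vs 'a' => differ
Total differences (Hamming distance): 5

5


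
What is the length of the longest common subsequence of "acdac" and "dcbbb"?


LCS of "acdac" and "dcbbb"
DP table:
           d    c    b    b    b
      0    0    0    0    0    0
  a   0    0    0    0    0    0
  c   0    0    1    1    1    1
  d   0    1    1    1    1    1
  a   0    1    1    1    1    1
  c   0    1    2    2    2    2
LCS length = dp[5][5] = 2

2


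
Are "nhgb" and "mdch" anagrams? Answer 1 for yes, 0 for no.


Strings: "nhgb", "mdch"
Sorted first:  bghn
Sorted second: cdhm
Differ at position 0: 'b' vs 'c' => not anagrams

0


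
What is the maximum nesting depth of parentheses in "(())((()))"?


Input: "(())((()))"
Tracking depth:
  Position 0 '(': depth becomes 1
  Position 1 '(': depth becomes 2
  Position 2 ')': depth becomes 1
  Position 3 ')': depth becomes 0
  Position 4 '(': depth becomes 1
  Position 5 '(': depth becomes 2
  Position 6 '(': depth becomes 3
  Position 7 ')': depth becomes 2
  Position 8 ')': depth becomes 1
  Position 9 ')': depth becomes 0
Maximum depth reached: 3

3


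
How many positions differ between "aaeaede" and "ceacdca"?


Comparing "aaeaede" and "ceacdca" position by position:
  Position 0: 'a' vs 'c' => DIFFER
  Position 1: 'a' vs 'e' => DIFFER
  Position 2: 'e' vs 'a' => DIFFER
  Position 3: 'a' vs 'c' => DIFFER
  Position 4: 'e' vs 'd' => DIFFER
  Position 5: 'd' vs 'c' => DIFFER
  Position 6: 'e' vs 'a' => DIFFER
Positions that differ: 7

7


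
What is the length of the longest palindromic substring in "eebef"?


Input: "eebef"
Checking substrings for palindromes:
  [1:4] "ebe" (len 3) => palindrome
  [0:2] "ee" (len 2) => palindrome
Longest palindromic substring: "ebe" with length 3

3


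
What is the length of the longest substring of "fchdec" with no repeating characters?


Input: "fchdec"
Sliding window (track last position of each char):
  Position 0 ('f'): window [0,0] length 1 -- new best
  Position 1 ('c'): window [0,1] length 2 -- new best
  Position 2 ('h'): window [0,2] length 3 -- new best
  Position 3 ('d'): window [0,3] length 4 -- new best
  Position 4 ('e'): window [0,4] length 5 -- new best
  Position 5 ('c'): repeat (last at 1), move window start to 2
  Position 5 ('c'): window [2,5] length 4
Longest substring with no repeats: "fchde" with length 5

5


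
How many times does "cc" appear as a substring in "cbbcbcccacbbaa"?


Searching for "cc" in "cbbcbcccacbbaa"
Scanning each position:
  Position 0: "cb" => no
  Position 1: "bb" => no
  Position 2: "bc" => no
  Position 3: "cb" => no
  Position 4: "bc" => no
  Position 5: "cc" => MATCH
  Position 6: "cc" => MATCH
  Position 7: "ca" => no
  Position 8: "ac" => no
  Position 9: "cb" => no
  Position 10: "bb" => no
  Position 11: "ba" => no
  Position 12: "aa" => no
Total occurrences: 2

2


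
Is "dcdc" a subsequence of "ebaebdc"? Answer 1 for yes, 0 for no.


Check if "dcdc" is a subsequence of "ebaebdc"
Greedy scan:
  Position 0 ('e'): no match needed
  Position 1 ('b'): no match needed
  Position 2 ('a'): no match needed
  Position 3 ('e'): no match needed
  Position 4 ('b'): no match needed
  Position 5 ('d'): matches sub[0] = 'd'
  Position 6 ('c'): matches sub[1] = 'c'
Only matched 2/4 characters => not a subsequence

0


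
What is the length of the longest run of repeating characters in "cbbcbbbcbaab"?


Input: "cbbcbbbcbaab"
Scanning for longest run:
  Position 1 ('b'): new char, reset run to 1
  Position 2 ('b'): continues run of 'b', length=2
  Position 3 ('c'): new char, reset run to 1
  Position 4 ('b'): new char, reset run to 1
  Position 5 ('b'): continues run of 'b', length=2
  Position 6 ('b'): continues run of 'b', length=3
  Position 7 ('c'): new char, reset run to 1
  Position 8 ('b'): new char, reset run to 1
  Position 9 ('a'): new char, reset run to 1
  Position 10 ('a'): continues run of 'a', length=2
  Position 11 ('b'): new char, reset run to 1
Longest run: 'b' with length 3

3


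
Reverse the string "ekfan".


Input: ekfan
Reading characters right to left:
  Position 4: 'n'
  Position 3: 'a'
  Position 2: 'f'
  Position 1: 'k'
  Position 0: 'e'
Reversed: nafke

nafke


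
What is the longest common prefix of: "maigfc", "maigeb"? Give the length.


Words: maigfc, maigeb
  Position 0: all 'm' => match
  Position 1: all 'a' => match
  Position 2: all 'i' => match
  Position 3: all 'g' => match
  Position 4: ('f', 'e') => mismatch, stop
LCP = "maig" (length 4)

4


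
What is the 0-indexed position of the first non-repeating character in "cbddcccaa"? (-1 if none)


Input: cbddcccaa
Character frequencies:
  'a': 2
  'b': 1
  'c': 4
  'd': 2
Scanning left to right for freq == 1:
  Position 0 ('c'): freq=4, skip
  Position 1 ('b'): unique! => answer = 1

1


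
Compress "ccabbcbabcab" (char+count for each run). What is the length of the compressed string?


Input: ccabbcbabcab
Runs:
  'c' x 2 => "c2"
  'a' x 1 => "a1"
  'b' x 2 => "b2"
  'c' x 1 => "c1"
  'b' x 1 => "b1"
  'a' x 1 => "a1"
  'b' x 1 => "b1"
  'c' x 1 => "c1"
  'a' x 1 => "a1"
  'b' x 1 => "b1"
Compressed: "c2a1b2c1b1a1b1c1a1b1"
Compressed length: 20

20


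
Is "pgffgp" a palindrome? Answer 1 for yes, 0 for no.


Input: pgffgp
Reversed: pgffgp
  Compare pos 0 ('p') with pos 5 ('p'): match
  Compare pos 1 ('g') with pos 4 ('g'): match
  Compare pos 2 ('f') with pos 3 ('f'): match
Result: palindrome

1


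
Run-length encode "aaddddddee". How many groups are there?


Input: aaddddddee
Scanning for consecutive runs:
  Group 1: 'a' x 2 (positions 0-1)
  Group 2: 'd' x 6 (positions 2-7)
  Group 3: 'e' x 2 (positions 8-9)
Total groups: 3

3


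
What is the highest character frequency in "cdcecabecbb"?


Input: cdcecabecbb
Character counts:
  'a': 1
  'b': 3
  'c': 4
  'd': 1
  'e': 2
Maximum frequency: 4

4


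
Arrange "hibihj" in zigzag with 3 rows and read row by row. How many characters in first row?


Zigzag "hibihj" into 3 rows:
Placing characters:
  'h' => row 0
  'i' => row 1
  'b' => row 2
  'i' => row 1
  'h' => row 0
  'j' => row 1
Rows:
  Row 0: "hh"
  Row 1: "iij"
  Row 2: "b"
First row length: 2

2


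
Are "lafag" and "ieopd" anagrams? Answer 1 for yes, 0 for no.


Strings: "lafag", "ieopd"
Sorted first:  aafgl
Sorted second: deiop
Differ at position 0: 'a' vs 'd' => not anagrams

0


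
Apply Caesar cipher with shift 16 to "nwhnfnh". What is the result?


Caesar cipher: shift "nwhnfnh" by 16
  'n' (pos 13) + 16 = pos 3 = 'd'
  'w' (pos 22) + 16 = pos 12 = 'm'
  'h' (pos 7) + 16 = pos 23 = 'x'
  'n' (pos 13) + 16 = pos 3 = 'd'
  'f' (pos 5) + 16 = pos 21 = 'v'
  'n' (pos 13) + 16 = pos 3 = 'd'
  'h' (pos 7) + 16 = pos 23 = 'x'
Result: dmxdvdx

dmxdvdx


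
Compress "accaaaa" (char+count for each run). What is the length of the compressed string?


Input: accaaaa
Runs:
  'a' x 1 => "a1"
  'c' x 2 => "c2"
  'a' x 4 => "a4"
Compressed: "a1c2a4"
Compressed length: 6

6


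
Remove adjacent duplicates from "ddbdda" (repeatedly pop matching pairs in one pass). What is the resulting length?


Input: ddbdda
Stack-based adjacent duplicate removal:
  Read 'd': push. Stack: d
  Read 'd': matches stack top 'd' => pop. Stack: (empty)
  Read 'b': push. Stack: b
  Read 'd': push. Stack: bd
  Read 'd': matches stack top 'd' => pop. Stack: b
  Read 'a': push. Stack: ba
Final stack: "ba" (length 2)

2


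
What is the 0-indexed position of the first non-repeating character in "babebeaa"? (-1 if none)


Input: babebeaa
Character frequencies:
  'a': 3
  'b': 3
  'e': 2
Scanning left to right for freq == 1:
  Position 0 ('b'): freq=3, skip
  Position 1 ('a'): freq=3, skip
  Position 2 ('b'): freq=3, skip
  Position 3 ('e'): freq=2, skip
  Position 4 ('b'): freq=3, skip
  Position 5 ('e'): freq=2, skip
  Position 6 ('a'): freq=3, skip
  Position 7 ('a'): freq=3, skip
  No unique character found => answer = -1

-1


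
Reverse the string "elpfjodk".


Input: elpfjodk
Reading characters right to left:
  Position 7: 'k'
  Position 6: 'd'
  Position 5: 'o'
  Position 4: 'j'
  Position 3: 'f'
  Position 2: 'p'
  Position 1: 'l'
  Position 0: 'e'
Reversed: kdojfple

kdojfple


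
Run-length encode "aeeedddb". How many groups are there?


Input: aeeedddb
Scanning for consecutive runs:
  Group 1: 'a' x 1 (positions 0-0)
  Group 2: 'e' x 3 (positions 1-3)
  Group 3: 'd' x 3 (positions 4-6)
  Group 4: 'b' x 1 (positions 7-7)
Total groups: 4

4


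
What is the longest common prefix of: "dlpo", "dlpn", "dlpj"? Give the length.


Words: dlpo, dlpn, dlpj
  Position 0: all 'd' => match
  Position 1: all 'l' => match
  Position 2: all 'p' => match
  Position 3: ('o', 'n', 'j') => mismatch, stop
LCP = "dlp" (length 3)

3


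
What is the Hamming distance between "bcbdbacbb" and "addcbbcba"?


Comparing "bcbdbacbb" and "addcbbcba" position by position:
  Position 0: 'b' vs 'a' => differ
  Position 1: 'c' vs 'd' => differ
  Position 2: 'b' vs 'd' => differ
  Position 3: 'd' vs 'c' => differ
  Position 4: 'b' vs 'b' => same
  Position 5: 'a' vs 'b' => differ
  Position 6: 'c' vs 'c' => same
  Position 7: 'b' vs 'b' => same
  Position 8: 'b' vs 'a' => differ
Total differences (Hamming distance): 6

6


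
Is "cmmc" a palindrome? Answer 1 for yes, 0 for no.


Input: cmmc
Reversed: cmmc
  Compare pos 0 ('c') with pos 3 ('c'): match
  Compare pos 1 ('m') with pos 2 ('m'): match
Result: palindrome

1


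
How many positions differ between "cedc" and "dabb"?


Comparing "cedc" and "dabb" position by position:
  Position 0: 'c' vs 'd' => DIFFER
  Position 1: 'e' vs 'a' => DIFFER
  Position 2: 'd' vs 'b' => DIFFER
  Position 3: 'c' vs 'b' => DIFFER
Positions that differ: 4

4


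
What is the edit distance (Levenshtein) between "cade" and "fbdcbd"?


Computing edit distance: "cade" -> "fbdcbd"
DP table:
           f    b    d    c    b    d
      0    1    2    3    4    5    6
  c   1    1    2    3    3    4    5
  a   2    2    2    3    4    4    5
  d   3    3    3    2    3    4    4
  e   4    4    4    3    3    4    5
Edit distance = dp[4][6] = 5

5


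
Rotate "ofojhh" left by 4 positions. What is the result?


Input: "ofojhh", rotate left by 4
First 4 characters: "ofoj"
Remaining characters: "hh"
Concatenate remaining + first: "hh" + "ofoj" = "hhofoj"

hhofoj


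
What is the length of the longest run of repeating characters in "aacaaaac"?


Input: "aacaaaac"
Scanning for longest run:
  Position 1 ('a'): continues run of 'a', length=2
  Position 2 ('c'): new char, reset run to 1
  Position 3 ('a'): new char, reset run to 1
  Position 4 ('a'): continues run of 'a', length=2
  Position 5 ('a'): continues run of 'a', length=3
  Position 6 ('a'): continues run of 'a', length=4
  Position 7 ('c'): new char, reset run to 1
Longest run: 'a' with length 4

4


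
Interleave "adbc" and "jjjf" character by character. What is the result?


Interleaving "adbc" and "jjjf":
  Position 0: 'a' from first, 'j' from second => "aj"
  Position 1: 'd' from first, 'j' from second => "dj"
  Position 2: 'b' from first, 'j' from second => "bj"
  Position 3: 'c' from first, 'f' from second => "cf"
Result: ajdjbjcf

ajdjbjcf


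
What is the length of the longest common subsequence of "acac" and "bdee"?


LCS of "acac" and "bdee"
DP table:
           b    d    e    e
      0    0    0    0    0
  a   0    0    0    0    0
  c   0    0    0    0    0
  a   0    0    0    0    0
  c   0    0    0    0    0
LCS length = dp[4][4] = 0

0


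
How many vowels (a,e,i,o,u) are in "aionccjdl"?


Input: aionccjdl
Checking each character:
  'a' at position 0: vowel (running total: 1)
  'i' at position 1: vowel (running total: 2)
  'o' at position 2: vowel (running total: 3)
  'n' at position 3: consonant
  'c' at position 4: consonant
  'c' at position 5: consonant
  'j' at position 6: consonant
  'd' at position 7: consonant
  'l' at position 8: consonant
Total vowels: 3

3


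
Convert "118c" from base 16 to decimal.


Input: "118c" in base 16
Positional expansion:
  Digit '1' (value 1) x 16^3 = 4096
  Digit '1' (value 1) x 16^2 = 256
  Digit '8' (value 8) x 16^1 = 128
  Digit 'c' (value 12) x 16^0 = 12
Sum = 4492

4492


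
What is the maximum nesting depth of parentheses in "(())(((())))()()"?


Input: "(())(((())))()()"
Tracking depth:
  Position 0 '(': depth becomes 1
  Position 1 '(': depth becomes 2
  Position 2 ')': depth becomes 1
  Position 3 ')': depth becomes 0
  Position 4 '(': depth becomes 1
  Position 5 '(': depth becomes 2
  Position 6 '(': depth becomes 3
  Position 7 '(': depth becomes 4
  Position 8 ')': depth becomes 3
  Position 9 ')': depth becomes 2
  Position 10 ')': depth becomes 1
  Position 11 ')': depth becomes 0
  Position 12 '(': depth becomes 1
  Position 13 ')': depth becomes 0
  Position 14 '(': depth becomes 1
  Position 15 ')': depth becomes 0
Maximum depth reached: 4

4


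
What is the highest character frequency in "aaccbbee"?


Input: aaccbbee
Character counts:
  'a': 2
  'b': 2
  'c': 2
  'e': 2
Maximum frequency: 2

2


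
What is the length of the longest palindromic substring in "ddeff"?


Input: "ddeff"
Checking substrings for palindromes:
  [0:2] "dd" (len 2) => palindrome
  [3:5] "ff" (len 2) => palindrome
Longest palindromic substring: "dd" with length 2

2


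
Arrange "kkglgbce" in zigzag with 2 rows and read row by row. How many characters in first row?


Zigzag "kkglgbce" into 2 rows:
Placing characters:
  'k' => row 0
  'k' => row 1
  'g' => row 0
  'l' => row 1
  'g' => row 0
  'b' => row 1
  'c' => row 0
  'e' => row 1
Rows:
  Row 0: "kggc"
  Row 1: "klbe"
First row length: 4

4


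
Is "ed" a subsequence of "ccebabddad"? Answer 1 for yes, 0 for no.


Check if "ed" is a subsequence of "ccebabddad"
Greedy scan:
  Position 0 ('c'): no match needed
  Position 1 ('c'): no match needed
  Position 2 ('e'): matches sub[0] = 'e'
  Position 3 ('b'): no match needed
  Position 4 ('a'): no match needed
  Position 5 ('b'): no match needed
  Position 6 ('d'): matches sub[1] = 'd'
  Position 7 ('d'): no match needed
  Position 8 ('a'): no match needed
  Position 9 ('d'): no match needed
All 2 characters matched => is a subsequence

1


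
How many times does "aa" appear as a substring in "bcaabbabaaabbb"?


Searching for "aa" in "bcaabbabaaabbb"
Scanning each position:
  Position 0: "bc" => no
  Position 1: "ca" => no
  Position 2: "aa" => MATCH
  Position 3: "ab" => no
  Position 4: "bb" => no
  Position 5: "ba" => no
  Position 6: "ab" => no
  Position 7: "ba" => no
  Position 8: "aa" => MATCH
  Position 9: "aa" => MATCH
  Position 10: "ab" => no
  Position 11: "bb" => no
  Position 12: "bb" => no
Total occurrences: 3

3


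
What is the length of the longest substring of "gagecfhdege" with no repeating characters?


Input: "gagecfhdege"
Sliding window (track last position of each char):
  Position 0 ('g'): window [0,0] length 1 -- new best
  Position 1 ('a'): window [0,1] length 2 -- new best
  Position 2 ('g'): repeat (last at 0), move window start to 1
  Position 2 ('g'): window [1,2] length 2
  Position 3 ('e'): window [1,3] length 3 -- new best
  Position 4 ('c'): window [1,4] length 4 -- new best
  Position 5 ('f'): window [1,5] length 5 -- new best
  Position 6 ('h'): window [1,6] length 6 -- new best
  Position 7 ('d'): window [1,7] length 7 -- new best
  Position 8 ('e'): repeat (last at 3), move window start to 4
  Position 8 ('e'): window [4,8] length 5
  Position 9 ('g'): window [4,9] length 6
  Position 10 ('e'): repeat (last at 8), move window start to 9
  Position 10 ('e'): window [9,10] length 2
Longest substring with no repeats: "agecfhd" with length 7

7


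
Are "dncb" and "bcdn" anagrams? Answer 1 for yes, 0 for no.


Strings: "dncb", "bcdn"
Sorted first:  bcdn
Sorted second: bcdn
Sorted forms match => anagrams

1


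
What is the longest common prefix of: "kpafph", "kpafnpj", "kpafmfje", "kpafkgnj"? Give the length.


Words: kpafph, kpafnpj, kpafmfje, kpafkgnj
  Position 0: all 'k' => match
  Position 1: all 'p' => match
  Position 2: all 'a' => match
  Position 3: all 'f' => match
  Position 4: ('p', 'n', 'm', 'k') => mismatch, stop
LCP = "kpaf" (length 4)

4


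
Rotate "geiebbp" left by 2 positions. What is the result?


Input: "geiebbp", rotate left by 2
First 2 characters: "ge"
Remaining characters: "iebbp"
Concatenate remaining + first: "iebbp" + "ge" = "iebbpge"

iebbpge


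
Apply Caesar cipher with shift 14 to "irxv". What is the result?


Caesar cipher: shift "irxv" by 14
  'i' (pos 8) + 14 = pos 22 = 'w'
  'r' (pos 17) + 14 = pos 5 = 'f'
  'x' (pos 23) + 14 = pos 11 = 'l'
  'v' (pos 21) + 14 = pos 9 = 'j'
Result: wflj

wflj


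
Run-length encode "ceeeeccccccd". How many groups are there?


Input: ceeeeccccccd
Scanning for consecutive runs:
  Group 1: 'c' x 1 (positions 0-0)
  Group 2: 'e' x 4 (positions 1-4)
  Group 3: 'c' x 6 (positions 5-10)
  Group 4: 'd' x 1 (positions 11-11)
Total groups: 4

4


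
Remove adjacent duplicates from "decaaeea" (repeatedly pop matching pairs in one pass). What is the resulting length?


Input: decaaeea
Stack-based adjacent duplicate removal:
  Read 'd': push. Stack: d
  Read 'e': push. Stack: de
  Read 'c': push. Stack: dec
  Read 'a': push. Stack: deca
  Read 'a': matches stack top 'a' => pop. Stack: dec
  Read 'e': push. Stack: dece
  Read 'e': matches stack top 'e' => pop. Stack: dec
  Read 'a': push. Stack: deca
Final stack: "deca" (length 4)

4


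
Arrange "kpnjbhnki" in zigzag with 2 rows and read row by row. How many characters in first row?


Zigzag "kpnjbhnki" into 2 rows:
Placing characters:
  'k' => row 0
  'p' => row 1
  'n' => row 0
  'j' => row 1
  'b' => row 0
  'h' => row 1
  'n' => row 0
  'k' => row 1
  'i' => row 0
Rows:
  Row 0: "knbni"
  Row 1: "pjhk"
First row length: 5

5


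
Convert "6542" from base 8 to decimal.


Input: "6542" in base 8
Positional expansion:
  Digit '6' (value 6) x 8^3 = 3072
  Digit '5' (value 5) x 8^2 = 320
  Digit '4' (value 4) x 8^1 = 32
  Digit '2' (value 2) x 8^0 = 2
Sum = 3426

3426


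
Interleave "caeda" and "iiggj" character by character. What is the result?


Interleaving "caeda" and "iiggj":
  Position 0: 'c' from first, 'i' from second => "ci"
  Position 1: 'a' from first, 'i' from second => "ai"
  Position 2: 'e' from first, 'g' from second => "eg"
  Position 3: 'd' from first, 'g' from second => "dg"
  Position 4: 'a' from first, 'j' from second => "aj"
Result: ciaiegdgaj

ciaiegdgaj


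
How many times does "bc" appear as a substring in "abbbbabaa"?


Searching for "bc" in "abbbbabaa"
Scanning each position:
  Position 0: "ab" => no
  Position 1: "bb" => no
  Position 2: "bb" => no
  Position 3: "bb" => no
  Position 4: "ba" => no
  Position 5: "ab" => no
  Position 6: "ba" => no
  Position 7: "aa" => no
Total occurrences: 0

0


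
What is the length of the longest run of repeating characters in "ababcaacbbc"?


Input: "ababcaacbbc"
Scanning for longest run:
  Position 1 ('b'): new char, reset run to 1
  Position 2 ('a'): new char, reset run to 1
  Position 3 ('b'): new char, reset run to 1
  Position 4 ('c'): new char, reset run to 1
  Position 5 ('a'): new char, reset run to 1
  Position 6 ('a'): continues run of 'a', length=2
  Position 7 ('c'): new char, reset run to 1
  Position 8 ('b'): new char, reset run to 1
  Position 9 ('b'): continues run of 'b', length=2
  Position 10 ('c'): new char, reset run to 1
Longest run: 'a' with length 2

2


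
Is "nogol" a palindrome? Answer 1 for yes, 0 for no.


Input: nogol
Reversed: logon
  Compare pos 0 ('n') with pos 4 ('l'): MISMATCH
  Compare pos 1 ('o') with pos 3 ('o'): match
Result: not a palindrome

0


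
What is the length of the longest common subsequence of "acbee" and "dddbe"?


LCS of "acbee" and "dddbe"
DP table:
           d    d    d    b    e
      0    0    0    0    0    0
  a   0    0    0    0    0    0
  c   0    0    0    0    0    0
  b   0    0    0    0    1    1
  e   0    0    0    0    1    2
  e   0    0    0    0    1    2
LCS length = dp[5][5] = 2

2


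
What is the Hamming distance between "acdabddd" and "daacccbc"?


Comparing "acdabddd" and "daacccbc" position by position:
  Position 0: 'a' vs 'd' => differ
  Position 1: 'c' vs 'a' => differ
  Position 2: 'd' vs 'a' => differ
  Position 3: 'a' vs 'c' => differ
  Position 4: 'b' vs 'c' => differ
  Position 5: 'd' vs 'c' => differ
  Position 6: 'd' vs 'b' => differ
  Position 7: 'd' vs 'c' => differ
Total differences (Hamming distance): 8

8


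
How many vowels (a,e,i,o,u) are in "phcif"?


Input: phcif
Checking each character:
  'p' at position 0: consonant
  'h' at position 1: consonant
  'c' at position 2: consonant
  'i' at position 3: vowel (running total: 1)
  'f' at position 4: consonant
Total vowels: 1

1


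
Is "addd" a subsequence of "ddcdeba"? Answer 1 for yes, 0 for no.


Check if "addd" is a subsequence of "ddcdeba"
Greedy scan:
  Position 0 ('d'): no match needed
  Position 1 ('d'): no match needed
  Position 2 ('c'): no match needed
  Position 3 ('d'): no match needed
  Position 4 ('e'): no match needed
  Position 5 ('b'): no match needed
  Position 6 ('a'): matches sub[0] = 'a'
Only matched 1/4 characters => not a subsequence

0


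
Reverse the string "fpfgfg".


Input: fpfgfg
Reading characters right to left:
  Position 5: 'g'
  Position 4: 'f'
  Position 3: 'g'
  Position 2: 'f'
  Position 1: 'p'
  Position 0: 'f'
Reversed: gfgfpf

gfgfpf


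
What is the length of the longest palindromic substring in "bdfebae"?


Input: "bdfebae"
Checking substrings for palindromes:
  No multi-char palindromic substrings found
Longest palindromic substring: "b" with length 1

1


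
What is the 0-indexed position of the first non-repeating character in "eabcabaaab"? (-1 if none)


Input: eabcabaaab
Character frequencies:
  'a': 5
  'b': 3
  'c': 1
  'e': 1
Scanning left to right for freq == 1:
  Position 0 ('e'): unique! => answer = 0

0


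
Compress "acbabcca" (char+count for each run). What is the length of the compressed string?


Input: acbabcca
Runs:
  'a' x 1 => "a1"
  'c' x 1 => "c1"
  'b' x 1 => "b1"
  'a' x 1 => "a1"
  'b' x 1 => "b1"
  'c' x 2 => "c2"
  'a' x 1 => "a1"
Compressed: "a1c1b1a1b1c2a1"
Compressed length: 14

14


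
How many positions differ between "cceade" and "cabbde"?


Comparing "cceade" and "cabbde" position by position:
  Position 0: 'c' vs 'c' => same
  Position 1: 'c' vs 'a' => DIFFER
  Position 2: 'e' vs 'b' => DIFFER
  Position 3: 'a' vs 'b' => DIFFER
  Position 4: 'd' vs 'd' => same
  Position 5: 'e' vs 'e' => same
Positions that differ: 3

3
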